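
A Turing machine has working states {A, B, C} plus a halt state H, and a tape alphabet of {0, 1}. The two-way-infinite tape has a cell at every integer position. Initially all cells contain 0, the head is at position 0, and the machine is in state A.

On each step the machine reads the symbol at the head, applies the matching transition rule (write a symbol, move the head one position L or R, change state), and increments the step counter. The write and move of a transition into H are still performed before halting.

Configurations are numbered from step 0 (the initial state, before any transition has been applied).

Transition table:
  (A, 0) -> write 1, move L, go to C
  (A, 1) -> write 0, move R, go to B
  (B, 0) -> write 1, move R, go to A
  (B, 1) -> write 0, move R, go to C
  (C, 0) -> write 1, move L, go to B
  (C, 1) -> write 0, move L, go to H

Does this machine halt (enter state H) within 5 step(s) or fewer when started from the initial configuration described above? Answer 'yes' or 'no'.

Answer: no

Derivation:
Step 1: in state A at pos 0, read 0 -> (A,0)->write 1,move L,goto C. Now: state=C, head=-1, tape[-2..1]=0010 (head:  ^)
Step 2: in state C at pos -1, read 0 -> (C,0)->write 1,move L,goto B. Now: state=B, head=-2, tape[-3..1]=00110 (head:  ^)
Step 3: in state B at pos -2, read 0 -> (B,0)->write 1,move R,goto A. Now: state=A, head=-1, tape[-3..1]=01110 (head:   ^)
Step 4: in state A at pos -1, read 1 -> (A,1)->write 0,move R,goto B. Now: state=B, head=0, tape[-3..1]=01010 (head:    ^)
Step 5: in state B at pos 0, read 1 -> (B,1)->write 0,move R,goto C. Now: state=C, head=1, tape[-3..2]=010000 (head:     ^)
After 5 step(s): state = C (not H) -> not halted within 5 -> no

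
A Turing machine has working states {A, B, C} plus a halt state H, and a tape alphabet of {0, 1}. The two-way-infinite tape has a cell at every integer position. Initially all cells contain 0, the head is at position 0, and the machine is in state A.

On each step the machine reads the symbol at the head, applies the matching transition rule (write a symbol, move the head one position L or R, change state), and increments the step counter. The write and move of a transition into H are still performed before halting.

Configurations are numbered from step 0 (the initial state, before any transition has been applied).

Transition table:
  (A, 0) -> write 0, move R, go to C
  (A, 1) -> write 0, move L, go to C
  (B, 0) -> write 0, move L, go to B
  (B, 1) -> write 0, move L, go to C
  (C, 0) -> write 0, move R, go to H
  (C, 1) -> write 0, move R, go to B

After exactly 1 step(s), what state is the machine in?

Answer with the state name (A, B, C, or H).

Answer: C

Derivation:
Step 1: in state A at pos 0, read 0 -> (A,0)->write 0,move R,goto C. Now: state=C, head=1, tape[-1..2]=0000 (head:   ^)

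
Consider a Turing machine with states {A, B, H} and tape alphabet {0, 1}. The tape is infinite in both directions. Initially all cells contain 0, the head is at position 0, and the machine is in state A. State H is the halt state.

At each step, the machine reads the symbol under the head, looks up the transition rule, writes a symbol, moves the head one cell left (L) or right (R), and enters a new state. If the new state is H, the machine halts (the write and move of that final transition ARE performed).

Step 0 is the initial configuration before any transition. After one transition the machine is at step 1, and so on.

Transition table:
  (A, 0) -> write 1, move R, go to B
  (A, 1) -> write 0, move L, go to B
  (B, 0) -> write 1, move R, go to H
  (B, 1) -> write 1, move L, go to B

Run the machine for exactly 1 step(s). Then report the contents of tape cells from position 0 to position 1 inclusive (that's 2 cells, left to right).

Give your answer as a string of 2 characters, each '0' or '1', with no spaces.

Step 1: in state A at pos 0, read 0 -> (A,0)->write 1,move R,goto B. Now: state=B, head=1, tape[-1..2]=0100 (head:   ^)

Answer: 10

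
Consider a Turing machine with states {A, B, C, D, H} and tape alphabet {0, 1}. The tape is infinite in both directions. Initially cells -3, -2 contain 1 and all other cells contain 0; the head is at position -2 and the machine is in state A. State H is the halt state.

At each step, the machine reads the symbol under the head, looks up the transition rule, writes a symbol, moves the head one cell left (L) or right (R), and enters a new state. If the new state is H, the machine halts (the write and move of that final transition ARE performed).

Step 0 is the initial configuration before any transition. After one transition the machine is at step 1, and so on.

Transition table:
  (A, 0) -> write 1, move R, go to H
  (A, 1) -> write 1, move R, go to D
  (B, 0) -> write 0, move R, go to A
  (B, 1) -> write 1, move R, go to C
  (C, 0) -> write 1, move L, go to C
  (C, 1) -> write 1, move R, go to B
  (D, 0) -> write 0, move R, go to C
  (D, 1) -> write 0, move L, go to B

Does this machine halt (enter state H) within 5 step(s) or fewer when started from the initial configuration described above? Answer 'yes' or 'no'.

Answer: no

Derivation:
Step 1: in state A at pos -2, read 1 -> (A,1)->write 1,move R,goto D. Now: state=D, head=-1, tape[-4..0]=01100 (head:    ^)
Step 2: in state D at pos -1, read 0 -> (D,0)->write 0,move R,goto C. Now: state=C, head=0, tape[-4..1]=011000 (head:     ^)
Step 3: in state C at pos 0, read 0 -> (C,0)->write 1,move L,goto C. Now: state=C, head=-1, tape[-4..1]=011010 (head:    ^)
Step 4: in state C at pos -1, read 0 -> (C,0)->write 1,move L,goto C. Now: state=C, head=-2, tape[-4..1]=011110 (head:   ^)
Step 5: in state C at pos -2, read 1 -> (C,1)->write 1,move R,goto B. Now: state=B, head=-1, tape[-4..1]=011110 (head:    ^)
After 5 step(s): state = B (not H) -> not halted within 5 -> no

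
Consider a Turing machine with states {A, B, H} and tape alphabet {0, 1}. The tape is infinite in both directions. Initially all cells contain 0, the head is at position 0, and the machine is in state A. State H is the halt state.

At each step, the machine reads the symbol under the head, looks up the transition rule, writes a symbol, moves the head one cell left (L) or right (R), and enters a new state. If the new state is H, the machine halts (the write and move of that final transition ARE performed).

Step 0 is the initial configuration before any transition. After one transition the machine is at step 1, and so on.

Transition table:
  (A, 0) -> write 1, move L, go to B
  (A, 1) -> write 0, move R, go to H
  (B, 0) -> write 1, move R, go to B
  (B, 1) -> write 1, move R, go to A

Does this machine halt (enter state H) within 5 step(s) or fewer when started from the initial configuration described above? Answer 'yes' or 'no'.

Step 1: in state A at pos 0, read 0 -> (A,0)->write 1,move L,goto B. Now: state=B, head=-1, tape[-2..1]=0010 (head:  ^)
Step 2: in state B at pos -1, read 0 -> (B,0)->write 1,move R,goto B. Now: state=B, head=0, tape[-2..1]=0110 (head:   ^)
Step 3: in state B at pos 0, read 1 -> (B,1)->write 1,move R,goto A. Now: state=A, head=1, tape[-2..2]=01100 (head:    ^)
Step 4: in state A at pos 1, read 0 -> (A,0)->write 1,move L,goto B. Now: state=B, head=0, tape[-2..2]=01110 (head:   ^)
Step 5: in state B at pos 0, read 1 -> (B,1)->write 1,move R,goto A. Now: state=A, head=1, tape[-2..2]=01110 (head:    ^)
After 5 step(s): state = A (not H) -> not halted within 5 -> no

Answer: no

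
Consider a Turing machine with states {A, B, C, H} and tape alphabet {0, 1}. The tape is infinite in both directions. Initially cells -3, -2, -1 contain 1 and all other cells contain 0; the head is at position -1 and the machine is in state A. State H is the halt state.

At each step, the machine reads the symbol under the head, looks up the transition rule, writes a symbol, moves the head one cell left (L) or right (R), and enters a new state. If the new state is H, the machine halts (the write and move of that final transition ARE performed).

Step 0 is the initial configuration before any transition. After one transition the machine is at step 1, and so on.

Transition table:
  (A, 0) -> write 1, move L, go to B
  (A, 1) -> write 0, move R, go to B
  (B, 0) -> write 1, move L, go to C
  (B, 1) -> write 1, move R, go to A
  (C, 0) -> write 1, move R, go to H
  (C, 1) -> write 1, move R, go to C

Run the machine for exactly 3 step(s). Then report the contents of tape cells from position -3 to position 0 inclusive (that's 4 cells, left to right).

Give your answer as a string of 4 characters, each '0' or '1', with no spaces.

Answer: 1111

Derivation:
Step 1: in state A at pos -1, read 1 -> (A,1)->write 0,move R,goto B. Now: state=B, head=0, tape[-4..1]=011000 (head:     ^)
Step 2: in state B at pos 0, read 0 -> (B,0)->write 1,move L,goto C. Now: state=C, head=-1, tape[-4..1]=011010 (head:    ^)
Step 3: in state C at pos -1, read 0 -> (C,0)->write 1,move R,goto H. Now: state=H, head=0, tape[-4..1]=011110 (head:     ^)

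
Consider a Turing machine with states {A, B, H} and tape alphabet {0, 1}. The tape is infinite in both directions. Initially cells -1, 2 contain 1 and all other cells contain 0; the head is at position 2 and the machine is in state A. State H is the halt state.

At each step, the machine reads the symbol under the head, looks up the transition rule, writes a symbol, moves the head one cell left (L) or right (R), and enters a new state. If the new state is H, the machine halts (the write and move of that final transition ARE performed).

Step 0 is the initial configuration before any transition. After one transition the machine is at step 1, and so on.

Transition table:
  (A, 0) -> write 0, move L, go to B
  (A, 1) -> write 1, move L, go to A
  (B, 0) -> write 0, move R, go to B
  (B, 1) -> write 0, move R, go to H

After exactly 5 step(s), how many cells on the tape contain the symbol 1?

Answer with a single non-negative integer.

Answer: 1

Derivation:
Step 1: in state A at pos 2, read 1 -> (A,1)->write 1,move L,goto A. Now: state=A, head=1, tape[-2..3]=010010 (head:    ^)
Step 2: in state A at pos 1, read 0 -> (A,0)->write 0,move L,goto B. Now: state=B, head=0, tape[-2..3]=010010 (head:   ^)
Step 3: in state B at pos 0, read 0 -> (B,0)->write 0,move R,goto B. Now: state=B, head=1, tape[-2..3]=010010 (head:    ^)
Step 4: in state B at pos 1, read 0 -> (B,0)->write 0,move R,goto B. Now: state=B, head=2, tape[-2..3]=010010 (head:     ^)
Step 5: in state B at pos 2, read 1 -> (B,1)->write 0,move R,goto H. Now: state=H, head=3, tape[-2..4]=0100000 (head:      ^)
Cells containing 1 after step 5: {-1} -> 1 cell(s)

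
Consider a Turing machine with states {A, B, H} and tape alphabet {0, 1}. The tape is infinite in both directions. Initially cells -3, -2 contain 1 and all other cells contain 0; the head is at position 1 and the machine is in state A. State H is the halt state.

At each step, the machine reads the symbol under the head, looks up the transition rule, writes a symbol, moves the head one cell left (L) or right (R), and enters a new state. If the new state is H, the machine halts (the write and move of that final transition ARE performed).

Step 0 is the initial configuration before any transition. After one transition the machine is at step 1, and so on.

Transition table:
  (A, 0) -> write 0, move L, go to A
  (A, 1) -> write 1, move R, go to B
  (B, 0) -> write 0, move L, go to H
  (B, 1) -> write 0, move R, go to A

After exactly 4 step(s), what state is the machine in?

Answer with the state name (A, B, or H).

Step 1: in state A at pos 1, read 0 -> (A,0)->write 0,move L,goto A. Now: state=A, head=0, tape[-4..2]=0110000 (head:     ^)
Step 2: in state A at pos 0, read 0 -> (A,0)->write 0,move L,goto A. Now: state=A, head=-1, tape[-4..2]=0110000 (head:    ^)
Step 3: in state A at pos -1, read 0 -> (A,0)->write 0,move L,goto A. Now: state=A, head=-2, tape[-4..2]=0110000 (head:   ^)
Step 4: in state A at pos -2, read 1 -> (A,1)->write 1,move R,goto B. Now: state=B, head=-1, tape[-4..2]=0110000 (head:    ^)

Answer: B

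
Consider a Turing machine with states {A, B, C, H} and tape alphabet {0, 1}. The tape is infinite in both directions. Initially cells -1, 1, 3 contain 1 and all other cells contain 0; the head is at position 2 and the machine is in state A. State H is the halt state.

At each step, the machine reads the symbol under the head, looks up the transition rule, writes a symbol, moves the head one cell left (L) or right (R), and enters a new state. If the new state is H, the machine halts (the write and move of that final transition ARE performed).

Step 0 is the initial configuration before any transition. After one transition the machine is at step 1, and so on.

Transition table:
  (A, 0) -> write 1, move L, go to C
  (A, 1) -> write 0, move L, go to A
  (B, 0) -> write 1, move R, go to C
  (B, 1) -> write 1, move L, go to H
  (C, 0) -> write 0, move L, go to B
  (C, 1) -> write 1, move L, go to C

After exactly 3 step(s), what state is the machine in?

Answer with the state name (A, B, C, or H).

Step 1: in state A at pos 2, read 0 -> (A,0)->write 1,move L,goto C. Now: state=C, head=1, tape[-2..4]=0101110 (head:    ^)
Step 2: in state C at pos 1, read 1 -> (C,1)->write 1,move L,goto C. Now: state=C, head=0, tape[-2..4]=0101110 (head:   ^)
Step 3: in state C at pos 0, read 0 -> (C,0)->write 0,move L,goto B. Now: state=B, head=-1, tape[-2..4]=0101110 (head:  ^)

Answer: B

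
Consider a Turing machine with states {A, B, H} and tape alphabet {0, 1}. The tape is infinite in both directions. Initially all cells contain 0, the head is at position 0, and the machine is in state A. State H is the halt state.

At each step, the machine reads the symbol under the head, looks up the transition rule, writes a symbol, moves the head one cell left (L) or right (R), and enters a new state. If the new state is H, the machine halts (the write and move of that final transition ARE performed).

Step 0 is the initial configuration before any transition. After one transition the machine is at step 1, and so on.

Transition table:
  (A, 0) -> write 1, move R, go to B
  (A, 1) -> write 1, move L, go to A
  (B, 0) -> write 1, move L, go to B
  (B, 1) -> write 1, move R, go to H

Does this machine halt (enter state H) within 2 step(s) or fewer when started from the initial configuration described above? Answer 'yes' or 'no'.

Step 1: in state A at pos 0, read 0 -> (A,0)->write 1,move R,goto B. Now: state=B, head=1, tape[-1..2]=0100 (head:   ^)
Step 2: in state B at pos 1, read 0 -> (B,0)->write 1,move L,goto B. Now: state=B, head=0, tape[-1..2]=0110 (head:  ^)
After 2 step(s): state = B (not H) -> not halted within 2 -> no

Answer: no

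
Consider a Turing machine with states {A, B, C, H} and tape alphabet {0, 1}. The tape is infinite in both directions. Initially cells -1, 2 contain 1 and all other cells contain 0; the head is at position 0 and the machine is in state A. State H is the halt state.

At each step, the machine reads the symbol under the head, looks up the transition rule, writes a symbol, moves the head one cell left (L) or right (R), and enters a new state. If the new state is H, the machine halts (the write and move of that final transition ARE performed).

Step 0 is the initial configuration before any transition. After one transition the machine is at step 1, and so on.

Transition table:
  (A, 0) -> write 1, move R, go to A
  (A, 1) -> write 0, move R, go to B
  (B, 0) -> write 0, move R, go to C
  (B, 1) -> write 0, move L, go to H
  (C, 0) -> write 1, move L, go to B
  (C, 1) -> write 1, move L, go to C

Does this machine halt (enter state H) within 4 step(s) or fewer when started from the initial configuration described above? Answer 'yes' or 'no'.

Step 1: in state A at pos 0, read 0 -> (A,0)->write 1,move R,goto A. Now: state=A, head=1, tape[-2..3]=011010 (head:    ^)
Step 2: in state A at pos 1, read 0 -> (A,0)->write 1,move R,goto A. Now: state=A, head=2, tape[-2..3]=011110 (head:     ^)
Step 3: in state A at pos 2, read 1 -> (A,1)->write 0,move R,goto B. Now: state=B, head=3, tape[-2..4]=0111000 (head:      ^)
Step 4: in state B at pos 3, read 0 -> (B,0)->write 0,move R,goto C. Now: state=C, head=4, tape[-2..5]=01110000 (head:       ^)
After 4 step(s): state = C (not H) -> not halted within 4 -> no

Answer: no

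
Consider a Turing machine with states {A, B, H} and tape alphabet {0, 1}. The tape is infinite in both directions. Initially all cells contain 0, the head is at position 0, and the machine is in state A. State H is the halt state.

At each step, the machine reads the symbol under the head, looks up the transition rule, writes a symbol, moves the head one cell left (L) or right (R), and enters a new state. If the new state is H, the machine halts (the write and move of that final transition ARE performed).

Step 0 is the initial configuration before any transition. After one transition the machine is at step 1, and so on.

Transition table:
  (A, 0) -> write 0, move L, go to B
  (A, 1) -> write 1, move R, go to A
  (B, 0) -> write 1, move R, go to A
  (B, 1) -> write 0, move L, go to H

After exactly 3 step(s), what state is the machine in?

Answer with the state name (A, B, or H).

Answer: B

Derivation:
Step 1: in state A at pos 0, read 0 -> (A,0)->write 0,move L,goto B. Now: state=B, head=-1, tape[-2..1]=0000 (head:  ^)
Step 2: in state B at pos -1, read 0 -> (B,0)->write 1,move R,goto A. Now: state=A, head=0, tape[-2..1]=0100 (head:   ^)
Step 3: in state A at pos 0, read 0 -> (A,0)->write 0,move L,goto B. Now: state=B, head=-1, tape[-2..1]=0100 (head:  ^)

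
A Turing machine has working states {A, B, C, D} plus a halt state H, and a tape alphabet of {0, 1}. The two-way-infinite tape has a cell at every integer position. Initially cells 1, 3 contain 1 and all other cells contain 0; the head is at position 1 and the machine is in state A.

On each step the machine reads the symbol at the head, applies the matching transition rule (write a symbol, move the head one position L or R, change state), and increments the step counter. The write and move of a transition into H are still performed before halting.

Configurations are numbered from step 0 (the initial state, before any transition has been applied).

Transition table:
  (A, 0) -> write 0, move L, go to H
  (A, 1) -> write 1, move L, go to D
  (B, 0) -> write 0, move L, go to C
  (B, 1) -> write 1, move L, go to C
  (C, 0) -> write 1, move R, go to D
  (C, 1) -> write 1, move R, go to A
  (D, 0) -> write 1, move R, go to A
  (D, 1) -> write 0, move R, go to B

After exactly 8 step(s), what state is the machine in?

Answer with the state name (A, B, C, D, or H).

Step 1: in state A at pos 1, read 1 -> (A,1)->write 1,move L,goto D. Now: state=D, head=0, tape[-1..4]=001010 (head:  ^)
Step 2: in state D at pos 0, read 0 -> (D,0)->write 1,move R,goto A. Now: state=A, head=1, tape[-1..4]=011010 (head:   ^)
Step 3: in state A at pos 1, read 1 -> (A,1)->write 1,move L,goto D. Now: state=D, head=0, tape[-1..4]=011010 (head:  ^)
Step 4: in state D at pos 0, read 1 -> (D,1)->write 0,move R,goto B. Now: state=B, head=1, tape[-1..4]=001010 (head:   ^)
Step 5: in state B at pos 1, read 1 -> (B,1)->write 1,move L,goto C. Now: state=C, head=0, tape[-1..4]=001010 (head:  ^)
Step 6: in state C at pos 0, read 0 -> (C,0)->write 1,move R,goto D. Now: state=D, head=1, tape[-1..4]=011010 (head:   ^)
Step 7: in state D at pos 1, read 1 -> (D,1)->write 0,move R,goto B. Now: state=B, head=2, tape[-1..4]=010010 (head:    ^)
Step 8: in state B at pos 2, read 0 -> (B,0)->write 0,move L,goto C. Now: state=C, head=1, tape[-1..4]=010010 (head:   ^)

Answer: C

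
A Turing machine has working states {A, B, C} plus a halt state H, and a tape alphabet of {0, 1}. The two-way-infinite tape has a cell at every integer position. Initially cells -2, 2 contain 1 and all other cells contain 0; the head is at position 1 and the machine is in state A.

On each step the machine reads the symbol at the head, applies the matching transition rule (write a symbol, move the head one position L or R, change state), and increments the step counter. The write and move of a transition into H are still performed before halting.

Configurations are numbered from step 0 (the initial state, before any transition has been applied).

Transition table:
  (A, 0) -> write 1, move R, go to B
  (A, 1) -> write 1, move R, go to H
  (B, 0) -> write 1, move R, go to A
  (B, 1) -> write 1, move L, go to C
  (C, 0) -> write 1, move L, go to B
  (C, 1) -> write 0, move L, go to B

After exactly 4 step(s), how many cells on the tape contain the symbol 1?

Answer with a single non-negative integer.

Answer: 3

Derivation:
Step 1: in state A at pos 1, read 0 -> (A,0)->write 1,move R,goto B. Now: state=B, head=2, tape[-3..3]=0100110 (head:      ^)
Step 2: in state B at pos 2, read 1 -> (B,1)->write 1,move L,goto C. Now: state=C, head=1, tape[-3..3]=0100110 (head:     ^)
Step 3: in state C at pos 1, read 1 -> (C,1)->write 0,move L,goto B. Now: state=B, head=0, tape[-3..3]=0100010 (head:    ^)
Step 4: in state B at pos 0, read 0 -> (B,0)->write 1,move R,goto A. Now: state=A, head=1, tape[-3..3]=0101010 (head:     ^)
Cells containing 1 after step 4: {-2, 0, 2} -> 3 cell(s)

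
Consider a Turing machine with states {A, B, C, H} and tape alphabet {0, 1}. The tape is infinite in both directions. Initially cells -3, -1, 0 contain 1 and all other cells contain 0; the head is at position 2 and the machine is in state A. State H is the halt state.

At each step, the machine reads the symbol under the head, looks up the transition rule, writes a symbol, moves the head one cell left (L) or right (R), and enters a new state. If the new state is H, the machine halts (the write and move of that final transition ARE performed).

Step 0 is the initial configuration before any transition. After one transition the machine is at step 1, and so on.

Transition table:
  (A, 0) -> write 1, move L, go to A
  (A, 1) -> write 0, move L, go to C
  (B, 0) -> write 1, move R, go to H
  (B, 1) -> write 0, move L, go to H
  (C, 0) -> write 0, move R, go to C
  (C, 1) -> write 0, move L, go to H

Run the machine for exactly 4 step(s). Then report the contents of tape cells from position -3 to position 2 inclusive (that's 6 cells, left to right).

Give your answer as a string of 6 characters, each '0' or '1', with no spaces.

Step 1: in state A at pos 2, read 0 -> (A,0)->write 1,move L,goto A. Now: state=A, head=1, tape[-4..3]=01011010 (head:      ^)
Step 2: in state A at pos 1, read 0 -> (A,0)->write 1,move L,goto A. Now: state=A, head=0, tape[-4..3]=01011110 (head:     ^)
Step 3: in state A at pos 0, read 1 -> (A,1)->write 0,move L,goto C. Now: state=C, head=-1, tape[-4..3]=01010110 (head:    ^)
Step 4: in state C at pos -1, read 1 -> (C,1)->write 0,move L,goto H. Now: state=H, head=-2, tape[-4..3]=01000110 (head:   ^)

Answer: 100011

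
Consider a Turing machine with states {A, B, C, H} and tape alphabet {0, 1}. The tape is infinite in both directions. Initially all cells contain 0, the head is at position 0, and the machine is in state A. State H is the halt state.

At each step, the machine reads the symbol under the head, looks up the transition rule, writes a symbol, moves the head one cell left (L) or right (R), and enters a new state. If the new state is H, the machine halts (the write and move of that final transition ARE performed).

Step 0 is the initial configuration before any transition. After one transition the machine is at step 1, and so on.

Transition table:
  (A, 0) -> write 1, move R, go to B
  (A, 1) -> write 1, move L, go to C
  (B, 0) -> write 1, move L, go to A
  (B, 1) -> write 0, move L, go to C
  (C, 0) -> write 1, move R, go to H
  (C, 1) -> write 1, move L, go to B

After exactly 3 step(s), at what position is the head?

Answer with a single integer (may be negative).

Answer: -1

Derivation:
Step 1: in state A at pos 0, read 0 -> (A,0)->write 1,move R,goto B. Now: state=B, head=1, tape[-1..2]=0100 (head:   ^)
Step 2: in state B at pos 1, read 0 -> (B,0)->write 1,move L,goto A. Now: state=A, head=0, tape[-1..2]=0110 (head:  ^)
Step 3: in state A at pos 0, read 1 -> (A,1)->write 1,move L,goto C. Now: state=C, head=-1, tape[-2..2]=00110 (head:  ^)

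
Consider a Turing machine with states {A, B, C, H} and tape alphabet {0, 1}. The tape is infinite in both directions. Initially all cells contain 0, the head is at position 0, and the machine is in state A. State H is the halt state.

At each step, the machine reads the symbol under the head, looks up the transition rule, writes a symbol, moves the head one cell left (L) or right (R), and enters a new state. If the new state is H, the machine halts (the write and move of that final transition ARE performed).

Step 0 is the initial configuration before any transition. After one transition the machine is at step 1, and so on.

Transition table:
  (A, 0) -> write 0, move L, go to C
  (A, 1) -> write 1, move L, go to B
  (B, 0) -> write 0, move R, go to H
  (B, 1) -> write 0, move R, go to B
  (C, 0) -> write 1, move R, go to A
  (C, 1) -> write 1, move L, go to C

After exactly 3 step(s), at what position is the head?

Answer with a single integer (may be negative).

Step 1: in state A at pos 0, read 0 -> (A,0)->write 0,move L,goto C. Now: state=C, head=-1, tape[-2..1]=0000 (head:  ^)
Step 2: in state C at pos -1, read 0 -> (C,0)->write 1,move R,goto A. Now: state=A, head=0, tape[-2..1]=0100 (head:   ^)
Step 3: in state A at pos 0, read 0 -> (A,0)->write 0,move L,goto C. Now: state=C, head=-1, tape[-2..1]=0100 (head:  ^)

Answer: -1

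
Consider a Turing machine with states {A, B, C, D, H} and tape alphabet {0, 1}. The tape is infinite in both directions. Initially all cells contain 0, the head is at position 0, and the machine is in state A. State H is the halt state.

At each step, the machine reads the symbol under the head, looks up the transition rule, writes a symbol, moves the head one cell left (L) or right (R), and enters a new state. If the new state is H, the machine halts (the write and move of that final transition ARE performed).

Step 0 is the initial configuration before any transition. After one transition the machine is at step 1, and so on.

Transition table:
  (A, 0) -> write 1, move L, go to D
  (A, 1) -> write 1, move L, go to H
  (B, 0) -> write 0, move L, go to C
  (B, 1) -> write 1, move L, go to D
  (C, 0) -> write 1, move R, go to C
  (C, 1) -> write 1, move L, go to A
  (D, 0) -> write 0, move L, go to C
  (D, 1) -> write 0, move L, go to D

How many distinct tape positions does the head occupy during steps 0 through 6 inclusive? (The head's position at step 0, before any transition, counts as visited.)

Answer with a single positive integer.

Step 1: in state A at pos 0, read 0 -> (A,0)->write 1,move L,goto D. Now: state=D, head=-1, tape[-2..1]=0010 (head:  ^)
Step 2: in state D at pos -1, read 0 -> (D,0)->write 0,move L,goto C. Now: state=C, head=-2, tape[-3..1]=00010 (head:  ^)
Step 3: in state C at pos -2, read 0 -> (C,0)->write 1,move R,goto C. Now: state=C, head=-1, tape[-3..1]=01010 (head:   ^)
Step 4: in state C at pos -1, read 0 -> (C,0)->write 1,move R,goto C. Now: state=C, head=0, tape[-3..1]=01110 (head:    ^)
Step 5: in state C at pos 0, read 1 -> (C,1)->write 1,move L,goto A. Now: state=A, head=-1, tape[-3..1]=01110 (head:   ^)
Step 6: in state A at pos -1, read 1 -> (A,1)->write 1,move L,goto H. Now: state=H, head=-2, tape[-3..1]=01110 (head:  ^)
Head positions at steps 0..6: starting at 0, distinct positions visited = {-2, -1, 0} -> 3 position(s)

Answer: 3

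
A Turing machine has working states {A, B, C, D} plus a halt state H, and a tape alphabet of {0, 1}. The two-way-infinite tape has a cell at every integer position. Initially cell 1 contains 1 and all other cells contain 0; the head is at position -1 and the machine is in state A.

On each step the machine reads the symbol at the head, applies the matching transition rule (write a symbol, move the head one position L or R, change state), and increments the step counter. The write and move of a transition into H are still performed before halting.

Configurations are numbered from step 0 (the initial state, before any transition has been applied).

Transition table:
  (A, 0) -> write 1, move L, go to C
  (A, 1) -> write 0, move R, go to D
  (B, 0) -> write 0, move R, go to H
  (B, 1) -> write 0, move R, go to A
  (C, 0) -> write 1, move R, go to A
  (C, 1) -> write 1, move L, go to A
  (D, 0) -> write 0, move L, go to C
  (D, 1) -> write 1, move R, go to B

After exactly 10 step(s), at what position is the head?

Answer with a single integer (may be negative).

Step 1: in state A at pos -1, read 0 -> (A,0)->write 1,move L,goto C. Now: state=C, head=-2, tape[-3..2]=001010 (head:  ^)
Step 2: in state C at pos -2, read 0 -> (C,0)->write 1,move R,goto A. Now: state=A, head=-1, tape[-3..2]=011010 (head:   ^)
Step 3: in state A at pos -1, read 1 -> (A,1)->write 0,move R,goto D. Now: state=D, head=0, tape[-3..2]=010010 (head:    ^)
Step 4: in state D at pos 0, read 0 -> (D,0)->write 0,move L,goto C. Now: state=C, head=-1, tape[-3..2]=010010 (head:   ^)
Step 5: in state C at pos -1, read 0 -> (C,0)->write 1,move R,goto A. Now: state=A, head=0, tape[-3..2]=011010 (head:    ^)
Step 6: in state A at pos 0, read 0 -> (A,0)->write 1,move L,goto C. Now: state=C, head=-1, tape[-3..2]=011110 (head:   ^)
Step 7: in state C at pos -1, read 1 -> (C,1)->write 1,move L,goto A. Now: state=A, head=-2, tape[-3..2]=011110 (head:  ^)
Step 8: in state A at pos -2, read 1 -> (A,1)->write 0,move R,goto D. Now: state=D, head=-1, tape[-3..2]=001110 (head:   ^)
Step 9: in state D at pos -1, read 1 -> (D,1)->write 1,move R,goto B. Now: state=B, head=0, tape[-3..2]=001110 (head:    ^)
Step 10: in state B at pos 0, read 1 -> (B,1)->write 0,move R,goto A. Now: state=A, head=1, tape[-3..2]=001010 (head:     ^)

Answer: 1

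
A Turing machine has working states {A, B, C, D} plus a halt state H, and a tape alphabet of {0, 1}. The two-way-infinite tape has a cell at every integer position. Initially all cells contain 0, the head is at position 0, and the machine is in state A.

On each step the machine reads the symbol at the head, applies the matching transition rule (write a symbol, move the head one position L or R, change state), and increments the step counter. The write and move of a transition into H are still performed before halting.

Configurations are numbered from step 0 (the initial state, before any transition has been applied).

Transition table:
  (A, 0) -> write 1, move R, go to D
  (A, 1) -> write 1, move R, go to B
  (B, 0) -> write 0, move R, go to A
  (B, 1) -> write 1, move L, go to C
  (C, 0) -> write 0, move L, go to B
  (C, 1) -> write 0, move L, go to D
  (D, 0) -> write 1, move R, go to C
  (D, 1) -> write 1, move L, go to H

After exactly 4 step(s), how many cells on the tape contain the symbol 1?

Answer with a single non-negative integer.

Answer: 2

Derivation:
Step 1: in state A at pos 0, read 0 -> (A,0)->write 1,move R,goto D. Now: state=D, head=1, tape[-1..2]=0100 (head:   ^)
Step 2: in state D at pos 1, read 0 -> (D,0)->write 1,move R,goto C. Now: state=C, head=2, tape[-1..3]=01100 (head:    ^)
Step 3: in state C at pos 2, read 0 -> (C,0)->write 0,move L,goto B. Now: state=B, head=1, tape[-1..3]=01100 (head:   ^)
Step 4: in state B at pos 1, read 1 -> (B,1)->write 1,move L,goto C. Now: state=C, head=0, tape[-1..3]=01100 (head:  ^)
Cells containing 1 after step 4: {0, 1} -> 2 cell(s)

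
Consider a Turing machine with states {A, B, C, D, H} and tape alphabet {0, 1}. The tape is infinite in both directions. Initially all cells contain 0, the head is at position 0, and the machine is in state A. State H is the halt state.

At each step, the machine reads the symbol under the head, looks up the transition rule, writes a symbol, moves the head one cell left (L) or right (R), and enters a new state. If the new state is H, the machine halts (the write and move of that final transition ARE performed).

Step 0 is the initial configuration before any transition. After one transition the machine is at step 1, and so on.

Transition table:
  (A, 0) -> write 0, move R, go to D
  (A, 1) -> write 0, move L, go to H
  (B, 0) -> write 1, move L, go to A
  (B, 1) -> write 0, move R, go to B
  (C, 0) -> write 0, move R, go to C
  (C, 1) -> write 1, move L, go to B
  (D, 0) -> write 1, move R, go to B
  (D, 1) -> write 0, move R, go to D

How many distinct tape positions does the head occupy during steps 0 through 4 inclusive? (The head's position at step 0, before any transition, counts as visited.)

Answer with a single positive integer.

Answer: 3

Derivation:
Step 1: in state A at pos 0, read 0 -> (A,0)->write 0,move R,goto D. Now: state=D, head=1, tape[-1..2]=0000 (head:   ^)
Step 2: in state D at pos 1, read 0 -> (D,0)->write 1,move R,goto B. Now: state=B, head=2, tape[-1..3]=00100 (head:    ^)
Step 3: in state B at pos 2, read 0 -> (B,0)->write 1,move L,goto A. Now: state=A, head=1, tape[-1..3]=00110 (head:   ^)
Step 4: in state A at pos 1, read 1 -> (A,1)->write 0,move L,goto H. Now: state=H, head=0, tape[-1..3]=00010 (head:  ^)
Head positions at steps 0..4: starting at 0, distinct positions visited = {0, 1, 2} -> 3 position(s)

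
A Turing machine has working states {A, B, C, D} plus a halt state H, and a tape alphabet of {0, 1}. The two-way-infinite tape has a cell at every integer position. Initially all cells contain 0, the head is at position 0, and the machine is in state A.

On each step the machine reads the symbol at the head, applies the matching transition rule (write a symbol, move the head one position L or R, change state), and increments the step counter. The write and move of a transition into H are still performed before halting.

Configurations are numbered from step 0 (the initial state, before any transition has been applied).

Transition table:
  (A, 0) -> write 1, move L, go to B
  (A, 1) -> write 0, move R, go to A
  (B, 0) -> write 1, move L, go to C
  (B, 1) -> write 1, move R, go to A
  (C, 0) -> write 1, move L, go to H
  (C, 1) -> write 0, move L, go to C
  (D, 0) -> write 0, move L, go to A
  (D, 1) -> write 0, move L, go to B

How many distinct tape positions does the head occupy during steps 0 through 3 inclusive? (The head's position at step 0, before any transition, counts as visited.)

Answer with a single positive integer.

Step 1: in state A at pos 0, read 0 -> (A,0)->write 1,move L,goto B. Now: state=B, head=-1, tape[-2..1]=0010 (head:  ^)
Step 2: in state B at pos -1, read 0 -> (B,0)->write 1,move L,goto C. Now: state=C, head=-2, tape[-3..1]=00110 (head:  ^)
Step 3: in state C at pos -2, read 0 -> (C,0)->write 1,move L,goto H. Now: state=H, head=-3, tape[-4..1]=001110 (head:  ^)
Head positions at steps 0..3: starting at 0, distinct positions visited = {-3, -2, -1, 0} -> 4 position(s)

Answer: 4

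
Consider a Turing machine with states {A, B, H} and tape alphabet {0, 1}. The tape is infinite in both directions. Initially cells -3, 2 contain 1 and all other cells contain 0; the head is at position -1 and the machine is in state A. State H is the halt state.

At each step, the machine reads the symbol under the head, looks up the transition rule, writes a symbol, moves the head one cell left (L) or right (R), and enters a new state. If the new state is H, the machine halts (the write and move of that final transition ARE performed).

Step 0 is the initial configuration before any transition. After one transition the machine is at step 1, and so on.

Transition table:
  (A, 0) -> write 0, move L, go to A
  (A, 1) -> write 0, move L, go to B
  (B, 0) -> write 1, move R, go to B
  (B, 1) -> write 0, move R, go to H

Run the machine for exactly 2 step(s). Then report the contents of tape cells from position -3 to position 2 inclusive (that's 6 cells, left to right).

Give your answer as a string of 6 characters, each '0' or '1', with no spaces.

Answer: 100001

Derivation:
Step 1: in state A at pos -1, read 0 -> (A,0)->write 0,move L,goto A. Now: state=A, head=-2, tape[-4..3]=01000010 (head:   ^)
Step 2: in state A at pos -2, read 0 -> (A,0)->write 0,move L,goto A. Now: state=A, head=-3, tape[-4..3]=01000010 (head:  ^)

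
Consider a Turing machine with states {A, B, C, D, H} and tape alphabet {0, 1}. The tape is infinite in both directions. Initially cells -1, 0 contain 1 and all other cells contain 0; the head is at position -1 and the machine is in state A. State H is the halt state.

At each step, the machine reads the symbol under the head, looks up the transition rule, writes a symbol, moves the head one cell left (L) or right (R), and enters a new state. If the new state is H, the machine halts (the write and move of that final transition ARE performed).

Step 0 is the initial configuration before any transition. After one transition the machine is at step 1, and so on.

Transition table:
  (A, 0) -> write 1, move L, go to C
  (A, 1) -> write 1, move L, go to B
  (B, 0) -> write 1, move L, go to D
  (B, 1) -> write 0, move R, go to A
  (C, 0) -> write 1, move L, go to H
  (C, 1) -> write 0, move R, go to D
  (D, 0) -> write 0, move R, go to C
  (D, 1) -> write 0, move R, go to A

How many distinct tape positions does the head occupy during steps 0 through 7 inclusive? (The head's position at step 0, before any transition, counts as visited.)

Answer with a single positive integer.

Answer: 4

Derivation:
Step 1: in state A at pos -1, read 1 -> (A,1)->write 1,move L,goto B. Now: state=B, head=-2, tape[-3..1]=00110 (head:  ^)
Step 2: in state B at pos -2, read 0 -> (B,0)->write 1,move L,goto D. Now: state=D, head=-3, tape[-4..1]=001110 (head:  ^)
Step 3: in state D at pos -3, read 0 -> (D,0)->write 0,move R,goto C. Now: state=C, head=-2, tape[-4..1]=001110 (head:   ^)
Step 4: in state C at pos -2, read 1 -> (C,1)->write 0,move R,goto D. Now: state=D, head=-1, tape[-4..1]=000110 (head:    ^)
Step 5: in state D at pos -1, read 1 -> (D,1)->write 0,move R,goto A. Now: state=A, head=0, tape[-4..1]=000010 (head:     ^)
Step 6: in state A at pos 0, read 1 -> (A,1)->write 1,move L,goto B. Now: state=B, head=-1, tape[-4..1]=000010 (head:    ^)
Step 7: in state B at pos -1, read 0 -> (B,0)->write 1,move L,goto D. Now: state=D, head=-2, tape[-4..1]=000110 (head:   ^)
Head positions at steps 0..7: starting at -1, distinct positions visited = {-3, -2, -1, 0} -> 4 position(s)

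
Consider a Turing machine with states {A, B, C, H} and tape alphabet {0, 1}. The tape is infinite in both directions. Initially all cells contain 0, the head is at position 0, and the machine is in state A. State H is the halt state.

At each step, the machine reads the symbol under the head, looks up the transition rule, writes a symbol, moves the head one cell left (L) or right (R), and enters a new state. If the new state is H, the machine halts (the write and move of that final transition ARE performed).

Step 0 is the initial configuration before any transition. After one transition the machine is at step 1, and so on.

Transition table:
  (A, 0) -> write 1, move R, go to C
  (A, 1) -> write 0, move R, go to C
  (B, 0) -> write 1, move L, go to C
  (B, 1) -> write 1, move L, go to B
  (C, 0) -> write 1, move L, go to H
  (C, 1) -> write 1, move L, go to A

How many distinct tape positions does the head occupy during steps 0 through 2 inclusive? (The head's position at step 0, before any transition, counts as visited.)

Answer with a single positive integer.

Answer: 2

Derivation:
Step 1: in state A at pos 0, read 0 -> (A,0)->write 1,move R,goto C. Now: state=C, head=1, tape[-1..2]=0100 (head:   ^)
Step 2: in state C at pos 1, read 0 -> (C,0)->write 1,move L,goto H. Now: state=H, head=0, tape[-1..2]=0110 (head:  ^)
Head positions at steps 0..2: starting at 0, distinct positions visited = {0, 1} -> 2 position(s)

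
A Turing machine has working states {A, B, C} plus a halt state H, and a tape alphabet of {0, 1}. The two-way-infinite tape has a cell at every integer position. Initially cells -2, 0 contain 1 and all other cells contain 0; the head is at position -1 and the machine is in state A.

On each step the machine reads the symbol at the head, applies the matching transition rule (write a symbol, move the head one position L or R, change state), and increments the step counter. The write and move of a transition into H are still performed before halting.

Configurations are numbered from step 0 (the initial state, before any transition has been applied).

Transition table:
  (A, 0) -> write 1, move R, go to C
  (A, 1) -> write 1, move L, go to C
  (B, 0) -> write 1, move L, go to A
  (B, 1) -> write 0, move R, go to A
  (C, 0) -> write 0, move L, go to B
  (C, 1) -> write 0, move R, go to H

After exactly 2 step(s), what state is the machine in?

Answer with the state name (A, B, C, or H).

Answer: H

Derivation:
Step 1: in state A at pos -1, read 0 -> (A,0)->write 1,move R,goto C. Now: state=C, head=0, tape[-3..1]=01110 (head:    ^)
Step 2: in state C at pos 0, read 1 -> (C,1)->write 0,move R,goto H. Now: state=H, head=1, tape[-3..2]=011000 (head:     ^)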